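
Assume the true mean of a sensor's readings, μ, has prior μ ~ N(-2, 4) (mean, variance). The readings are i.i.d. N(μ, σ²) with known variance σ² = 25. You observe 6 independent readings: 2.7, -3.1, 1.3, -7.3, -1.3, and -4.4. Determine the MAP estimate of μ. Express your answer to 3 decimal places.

μ̂_MAP = -2.008

n = 6; x̄ = (2.7 + (-3.1) + 1.3 + (-7.3) + (-1.3) + (-4.4))/6 = -12.1/6 = -121/60 ≈ -2.0167.
For a Normal prior and Normal likelihood with known variance, the posterior is Normal; its mode equals its mean, the precision-weighted average.
Prior precision 1/σ₀² = 1/4 = 0.25; data precision n/σ² = 6/25 = 0.24.
μ̂ = (0.25·(-2) + 0.24·(-121/60)) / (0.25 + 0.24) = (-0.984)/0.49 = -492/245 ≈ -2.008.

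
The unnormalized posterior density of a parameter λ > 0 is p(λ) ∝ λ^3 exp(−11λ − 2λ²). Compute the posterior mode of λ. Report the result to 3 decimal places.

ℓ'(λ) = 3/λ − 11 − 4λ. Setting this to zero and multiplying by λ: 4λ² + 11λ − 3 = 0.
λ = (−11 + √(11² + 4·4·3)) / (2·4) = (−11 + √169) / 8 = (−11 + 13)/8 = 1/4.
ℓ''(λ) = −3/λ² − 4 < 0, confirming a maximum.

λ̂_MAP = 0.250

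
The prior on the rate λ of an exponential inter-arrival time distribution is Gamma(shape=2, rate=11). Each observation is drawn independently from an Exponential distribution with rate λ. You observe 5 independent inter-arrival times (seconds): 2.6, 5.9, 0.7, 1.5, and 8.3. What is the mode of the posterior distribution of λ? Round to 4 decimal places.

λ̂_MAP = 0.2000

The Exponential(rate=λ) likelihood is ∝ λ^n e^(−λΣtᵢ). Here n = 5 and Σtᵢ = 2.6 + 5.9 + 0.7 + 1.5 + 8.3 = 19.
Posterior ∝ λe^(−11λ) · λ^5e^(−19λ) = λ^6e^(−30λ), i.e. Gamma(7, 30).
Mode = (a−1)/b = 6/30 ≈ 0.2000.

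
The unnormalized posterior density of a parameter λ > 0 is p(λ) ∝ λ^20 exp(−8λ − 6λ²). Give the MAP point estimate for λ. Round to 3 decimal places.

λ̂_MAP = 1.000

ℓ'(λ) = 20/λ − 8 − 12λ. Setting this to zero and multiplying by λ: 12λ² + 8λ − 20 = 0.
λ = (−8 + √(8² + 4·12·20)) / (2·12) = (−8 + √1024) / 24 = (−8 + 32)/24 = 1.
ℓ''(λ) = −20/λ² − 12 < 0, confirming a maximum.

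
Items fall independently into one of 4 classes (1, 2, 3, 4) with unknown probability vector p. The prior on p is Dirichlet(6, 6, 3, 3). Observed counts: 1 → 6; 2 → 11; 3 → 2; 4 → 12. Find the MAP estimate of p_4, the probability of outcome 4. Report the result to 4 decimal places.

The posterior is Dirichlet(αᵢ + nᵢ) = Dirichlet(12, 17, 5, 15).
For a Dirichlet(a₁,…,a_K) with all aᵢ > 1, the mode has j-th component (aⱼ − 1)/(Σaᵢ − K).
Here Σaᵢ = 49 and K = 4, so p_4 = (15 − 1)/(49 − 4) = 14/45 ≈ 0.3111.

MAP estimate: 0.3111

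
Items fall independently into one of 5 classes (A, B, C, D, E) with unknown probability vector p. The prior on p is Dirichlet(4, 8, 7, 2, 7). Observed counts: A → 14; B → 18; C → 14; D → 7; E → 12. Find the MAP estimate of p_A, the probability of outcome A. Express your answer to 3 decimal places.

MAP estimate of p_A = 0.193

The posterior is Dirichlet(αᵢ + nᵢ) = Dirichlet(18, 26, 21, 9, 19).
For a Dirichlet(a₁,…,a_K) with all aᵢ > 1, the mode has j-th component (aⱼ − 1)/(Σaᵢ − K).
Here Σaᵢ = 93 and K = 5, so p_A = (18 − 1)/(93 − 5) = 17/88 ≈ 0.193.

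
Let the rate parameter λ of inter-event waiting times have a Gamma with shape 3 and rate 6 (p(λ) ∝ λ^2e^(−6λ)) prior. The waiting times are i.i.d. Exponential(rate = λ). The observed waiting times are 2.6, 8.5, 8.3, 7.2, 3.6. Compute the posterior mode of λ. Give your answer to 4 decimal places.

The Exponential(rate=λ) likelihood is ∝ λ^n e^(−λΣtᵢ). Here n = 5 and Σtᵢ = 2.6 + 8.5 + 8.3 + 7.2 + 3.6 = 30.2.
Posterior ∝ λ^2e^(−6λ) · λ^5e^(−30.2λ) = λ^7e^(−36.2λ), i.e. Gamma(8, 36.2).
Mode = (a−1)/b = 7/36.2 ≈ 0.1934.

λ̂_MAP = 0.1934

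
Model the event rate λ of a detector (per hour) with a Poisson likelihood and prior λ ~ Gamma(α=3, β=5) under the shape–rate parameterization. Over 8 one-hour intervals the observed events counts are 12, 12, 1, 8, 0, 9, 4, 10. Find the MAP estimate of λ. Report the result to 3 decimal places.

Σxᵢ = 12+12+1+8+0+9+4+10 = 56, with n = 8.
Posterior ∝ λ^2e^(−5λ) · λ^56e^(−8λ) = λ^58e^(−13λ), i.e. Gamma(shape=59, rate=13).
The mode of a Gamma(a, b) with a ≥ 1 (shape–rate) is (a−1)/b = 58/13 ≈ 4.462.

λ̂_MAP = 4.462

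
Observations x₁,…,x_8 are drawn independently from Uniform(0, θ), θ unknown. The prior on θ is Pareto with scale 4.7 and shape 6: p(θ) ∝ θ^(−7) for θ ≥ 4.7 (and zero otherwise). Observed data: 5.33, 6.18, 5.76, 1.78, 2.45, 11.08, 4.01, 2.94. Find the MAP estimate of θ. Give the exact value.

The Uniform(0, θ) likelihood is θ^(−n) for θ ≥ max(xᵢ), zero otherwise. Here max(xᵢ) = 11.08.
Posterior ∝ θ^(−7) · θ^(−8) = θ^(−15) on θ ≥ max(4.7, 11.08) = 11.08.
This density is strictly decreasing in θ, so the posterior mode lies at the lower boundary of the support.

θ̂_MAP = 11.08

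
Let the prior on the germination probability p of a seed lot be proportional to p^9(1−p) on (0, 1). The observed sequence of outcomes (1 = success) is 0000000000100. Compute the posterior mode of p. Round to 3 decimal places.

p̂_MAP = 0.435

The prior density ∝ p^9(1−p)^1 is the kernel of Beta(10, 2).
Data: 1 success in 13 trials (from the sequence). The binomial likelihood contributes p(1−p)^12, so the posterior is Beta(10+1, 2+12) = Beta(11, 14).
For Beta(a, b) with a, b > 1 the mode is (a−1)/(a+b−2) = 10/23 ≈ 0.435.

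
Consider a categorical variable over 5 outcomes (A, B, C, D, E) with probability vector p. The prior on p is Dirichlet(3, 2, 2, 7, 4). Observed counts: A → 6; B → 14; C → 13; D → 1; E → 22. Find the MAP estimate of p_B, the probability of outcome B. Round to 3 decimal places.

The posterior is Dirichlet(αᵢ + nᵢ) = Dirichlet(9, 16, 15, 8, 26).
For a Dirichlet(a₁,…,a_K) with all aᵢ > 1, the mode has j-th component (aⱼ − 1)/(Σaᵢ − K).
Here Σaᵢ = 74 and K = 5, so p_B = (16 − 1)/(74 − 5) = 15/69 ≈ 0.217.

MAP estimate of p_B = 0.217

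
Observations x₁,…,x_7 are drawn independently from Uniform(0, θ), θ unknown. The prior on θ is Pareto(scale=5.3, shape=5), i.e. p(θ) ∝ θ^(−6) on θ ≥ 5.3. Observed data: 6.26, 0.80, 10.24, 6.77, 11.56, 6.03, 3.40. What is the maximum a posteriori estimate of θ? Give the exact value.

θ̂_MAP = 11.56

The Uniform(0, θ) likelihood is θ^(−n) for θ ≥ max(xᵢ), zero otherwise. Here max(xᵢ) = 11.56.
Posterior ∝ θ^(−6) · θ^(−7) = θ^(−13) on θ ≥ max(5.3, 11.56) = 11.56.
This density is strictly decreasing in θ, so the posterior mode lies at the lower boundary of the support.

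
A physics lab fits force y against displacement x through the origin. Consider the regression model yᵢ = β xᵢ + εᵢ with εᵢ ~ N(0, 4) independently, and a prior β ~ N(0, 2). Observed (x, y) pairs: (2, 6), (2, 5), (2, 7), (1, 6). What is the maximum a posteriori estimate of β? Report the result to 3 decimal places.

log p(β | y) = −Σ(yᵢ − βxᵢ)²/(2·4) − β²/(2·2) + const.
Setting the derivative to zero: Σxᵢ(yᵢ − βxᵢ)/4 − β/2 = 0, so β = Σxᵢyᵢ / (Σxᵢ² + σ²/τ²).
Σxᵢyᵢ = 2·6 + 2·5 + 2·7 + 1·6 = 42; Σxᵢ² = 13; σ²/τ² = 2.
β̂_MAP = 42 / (13 + 2) = 42/15 ≈ 2.800.

β̂_MAP = 2.800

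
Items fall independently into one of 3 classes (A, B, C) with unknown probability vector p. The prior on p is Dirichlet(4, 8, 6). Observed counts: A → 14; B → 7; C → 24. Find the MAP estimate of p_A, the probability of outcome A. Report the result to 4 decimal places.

The posterior is Dirichlet(αᵢ + nᵢ) = Dirichlet(18, 15, 30).
For a Dirichlet(a₁,…,a_K) with all aᵢ > 1, the mode has j-th component (aⱼ − 1)/(Σaᵢ − K).
Here Σaᵢ = 63 and K = 3, so p_A = (18 − 1)/(63 − 3) = 17/60 ≈ 0.2833.

MAP estimate of p_A = 0.2833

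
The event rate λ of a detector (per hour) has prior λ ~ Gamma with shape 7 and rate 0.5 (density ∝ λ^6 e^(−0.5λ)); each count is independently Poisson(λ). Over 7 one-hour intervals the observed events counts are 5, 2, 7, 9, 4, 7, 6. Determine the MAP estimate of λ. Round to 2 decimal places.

Σxᵢ = 5+2+7+9+4+7+6 = 40, with n = 7.
Posterior ∝ λ^6e^(−0.5λ) · λ^40e^(−7λ) = λ^46e^(−7.5λ), i.e. Gamma(shape=47, rate=7.5).
The mode of a Gamma(a, b) with a ≥ 1 (shape–rate) is (a−1)/b = 46/7.5 ≈ 6.13.

λ̂_MAP = 6.13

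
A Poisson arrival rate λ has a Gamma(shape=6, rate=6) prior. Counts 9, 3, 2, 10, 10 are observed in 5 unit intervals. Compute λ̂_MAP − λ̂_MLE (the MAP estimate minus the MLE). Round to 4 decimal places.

MAP − MLE = -3.2545

Σxᵢ = 34. Posterior is Gamma(40, 11); MAP = (40−1)/11 = 39/11 ≈ 3.54545.
MLE = x̄ = 34/5 ≈ 6.80000.
Difference = 39/11 − 34/5 = -179/55 ≈ -3.2545.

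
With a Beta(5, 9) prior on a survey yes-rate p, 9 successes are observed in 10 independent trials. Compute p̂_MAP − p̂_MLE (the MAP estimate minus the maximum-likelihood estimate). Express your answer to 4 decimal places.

Posterior is Beta(14, 10); MAP = (14−1)/(24−2) = 13/22 ≈ 0.59091.
MLE ignores the prior: p̂_MLE = k/n = 9/10 ≈ 0.90000.
Difference = 13/22 − 9/10 = -17/55 ≈ -0.3091.

MAP − MLE = -0.3091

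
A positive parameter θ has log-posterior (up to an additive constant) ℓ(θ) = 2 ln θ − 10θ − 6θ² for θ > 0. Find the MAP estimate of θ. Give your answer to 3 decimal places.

ℓ'(θ) = 2/θ − 10 − 12θ. Setting this to zero and multiplying by θ: 12θ² + 10θ − 2 = 0.
θ = (−10 + √(10² + 4·12·2)) / (2·12) = (−10 + √196) / 24 = (−10 + 14)/24 = 1/6.
ℓ''(θ) = −2/θ² − 12 < 0, confirming a maximum.

θ̂_MAP = 0.167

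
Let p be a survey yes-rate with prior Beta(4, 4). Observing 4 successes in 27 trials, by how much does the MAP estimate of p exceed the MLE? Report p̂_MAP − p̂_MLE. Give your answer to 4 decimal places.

MAP − MLE = 0.0640

Posterior is Beta(8, 27); MAP = (8−1)/(35−2) = 7/33 ≈ 0.21212.
MLE ignores the prior: p̂_MLE = k/n = 4/27 ≈ 0.14815.
Difference = 7/33 − 4/27 = 19/297 ≈ 0.0640.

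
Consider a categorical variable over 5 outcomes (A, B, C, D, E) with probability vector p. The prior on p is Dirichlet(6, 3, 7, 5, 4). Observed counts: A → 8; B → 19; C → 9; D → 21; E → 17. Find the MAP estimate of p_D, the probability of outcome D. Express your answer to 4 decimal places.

The posterior is Dirichlet(αᵢ + nᵢ) = Dirichlet(14, 22, 16, 26, 21).
For a Dirichlet(a₁,…,a_K) with all aᵢ > 1, the mode has j-th component (aⱼ − 1)/(Σaᵢ − K).
Here Σaᵢ = 99 and K = 5, so p_D = (26 − 1)/(99 − 5) = 25/94 ≈ 0.2660.

MAP estimate of p_D = 0.2660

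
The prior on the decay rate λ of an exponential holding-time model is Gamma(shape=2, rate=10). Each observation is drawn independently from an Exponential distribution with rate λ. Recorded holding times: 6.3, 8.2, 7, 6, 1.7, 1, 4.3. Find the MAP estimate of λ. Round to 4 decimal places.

λ̂_MAP = 0.1798

The Exponential(rate=λ) likelihood is ∝ λ^n e^(−λΣtᵢ). Here n = 7 and Σtᵢ = 6.3 + 8.2 + 7 + 6 + 1.7 + 1 + 4.3 = 34.5.
Posterior ∝ λe^(−10λ) · λ^7e^(−34.5λ) = λ^8e^(−44.5λ), i.e. Gamma(9, 44.5).
Mode = (a−1)/b = 8/44.5 ≈ 0.1798.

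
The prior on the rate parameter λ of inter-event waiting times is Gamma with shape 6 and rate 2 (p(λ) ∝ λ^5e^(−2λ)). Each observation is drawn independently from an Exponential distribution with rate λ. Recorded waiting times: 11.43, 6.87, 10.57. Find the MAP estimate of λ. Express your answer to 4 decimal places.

λ̂_MAP = 0.2592

The Exponential(rate=λ) likelihood is ∝ λ^n e^(−λΣtᵢ). Here n = 3 and Σtᵢ = 11.43 + 6.87 + 10.57 = 28.87.
Posterior ∝ λ^5e^(−2λ) · λ^3e^(−28.87λ) = λ^8e^(−30.87λ), i.e. Gamma(9, 30.87).
Mode = (a−1)/b = 8/30.87 ≈ 0.2592.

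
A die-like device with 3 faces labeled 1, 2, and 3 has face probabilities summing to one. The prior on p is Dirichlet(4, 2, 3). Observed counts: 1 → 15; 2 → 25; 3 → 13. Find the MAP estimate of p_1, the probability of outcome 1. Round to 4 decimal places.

The posterior is Dirichlet(αᵢ + nᵢ) = Dirichlet(19, 27, 16).
For a Dirichlet(a₁,…,a_K) with all aᵢ > 1, the mode has j-th component (aⱼ − 1)/(Σaᵢ − K).
Here Σaᵢ = 62 and K = 3, so p_1 = (19 − 1)/(62 − 3) = 18/59 ≈ 0.3051.

MAP estimate: 0.3051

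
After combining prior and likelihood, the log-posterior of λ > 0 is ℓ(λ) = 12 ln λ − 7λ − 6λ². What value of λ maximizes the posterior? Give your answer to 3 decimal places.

λ̂_MAP = 0.750

ℓ'(λ) = 12/λ − 7 − 12λ. Setting this to zero and multiplying by λ: 12λ² + 7λ − 12 = 0.
λ = (−7 + √(7² + 4·12·12)) / (2·12) = (−7 + √625) / 24 = (−7 + 25)/24 = 3/4.
ℓ''(λ) = −12/λ² − 12 < 0, confirming a maximum.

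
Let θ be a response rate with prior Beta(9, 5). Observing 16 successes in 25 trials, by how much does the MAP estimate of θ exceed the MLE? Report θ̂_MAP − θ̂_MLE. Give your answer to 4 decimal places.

Posterior is Beta(25, 14); MAP = (25−1)/(39−2) = 24/37 ≈ 0.64865.
MLE ignores the prior: θ̂_MLE = k/n = 16/25 ≈ 0.64000.
Difference = 24/37 − 16/25 = 8/925 ≈ 0.0086.

MAP − MLE = 0.0086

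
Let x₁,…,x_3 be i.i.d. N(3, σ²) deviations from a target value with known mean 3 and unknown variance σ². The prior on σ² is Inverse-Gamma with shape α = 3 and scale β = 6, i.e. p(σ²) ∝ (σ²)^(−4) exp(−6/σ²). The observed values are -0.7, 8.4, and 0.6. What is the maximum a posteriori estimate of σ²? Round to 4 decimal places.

Sum of squared deviations about the known mean: SS = (-0.7−3)² + (8.4−3)² + (0.6−3)² = 48.61.
The Normal likelihood contributes (σ²)^(−n/2) exp(−SS/(2σ²)), so the posterior is Inverse-Gamma(α + n/2, β + SS/2) = Inverse-Gamma(4.5, 30.305).
The mode of Inverse-Gamma(a, b) is b/(a+1) = 30.305/5.5 ≈ 5.5100.

σ̂²_MAP = 5.5100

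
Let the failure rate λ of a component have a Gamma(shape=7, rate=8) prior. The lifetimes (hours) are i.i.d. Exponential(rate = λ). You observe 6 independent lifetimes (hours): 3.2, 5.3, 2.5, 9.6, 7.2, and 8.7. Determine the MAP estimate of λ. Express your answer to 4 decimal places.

The Exponential(rate=λ) likelihood is ∝ λ^n e^(−λΣtᵢ). Here n = 6 and Σtᵢ = 3.2 + 5.3 + 2.5 + 9.6 + 7.2 + 8.7 = 36.5.
Posterior ∝ λ^6e^(−8λ) · λ^6e^(−36.5λ) = λ^12e^(−44.5λ), i.e. Gamma(13, 44.5).
Mode = (a−1)/b = 12/44.5 ≈ 0.2697.

λ̂_MAP = 0.2697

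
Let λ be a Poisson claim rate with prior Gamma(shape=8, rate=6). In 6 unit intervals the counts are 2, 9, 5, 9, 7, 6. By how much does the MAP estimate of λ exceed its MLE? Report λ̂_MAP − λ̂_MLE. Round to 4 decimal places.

Σxᵢ = 38. Posterior is Gamma(46, 12); MAP = (46−1)/12 = 45/12 ≈ 3.75000.
MLE = x̄ = 38/6 ≈ 6.33333.
Difference = 45/12 − 38/6 = -31/12 ≈ -2.5833.

MAP − MLE = -2.5833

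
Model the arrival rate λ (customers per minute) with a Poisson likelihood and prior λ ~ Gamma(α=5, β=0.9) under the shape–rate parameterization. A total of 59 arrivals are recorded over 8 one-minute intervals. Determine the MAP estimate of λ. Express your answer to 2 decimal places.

Σxᵢ = 59, n = 8.
Posterior ∝ λ^4e^(−0.9λ) · λ^59e^(−8λ) = λ^63e^(−8.9λ), i.e. Gamma(shape=64, rate=8.9).
The mode of a Gamma(a, b) with a ≥ 1 (shape–rate) is (a−1)/b = 63/8.9 ≈ 7.08.

λ̂_MAP = 7.08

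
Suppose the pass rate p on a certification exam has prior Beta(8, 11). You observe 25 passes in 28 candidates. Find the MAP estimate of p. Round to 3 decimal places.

Prior: Beta(8, 11).
Data: 25 successes in 28 trials. The binomial likelihood contributes p^25(1−p)^3, so the posterior is Beta(8+25, 11+3) = Beta(33, 14).
For Beta(a, b) with a, b > 1 the mode is (a−1)/(a+b−2) = 32/45 ≈ 0.711.

p̂_MAP = 0.711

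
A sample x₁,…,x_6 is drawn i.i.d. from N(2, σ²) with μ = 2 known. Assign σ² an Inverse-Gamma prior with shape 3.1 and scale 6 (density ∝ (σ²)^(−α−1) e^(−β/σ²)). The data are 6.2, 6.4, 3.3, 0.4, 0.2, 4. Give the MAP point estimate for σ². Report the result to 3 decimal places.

σ̂²_MAP = 4.260

Sum of squared deviations about the known mean: SS = (6.2−2)² + (6.4−2)² + (3.3−2)² + (0.4−2)² + (0.2−2)² + (4−2)² = 48.49.
The Normal likelihood contributes (σ²)^(−n/2) exp(−SS/(2σ²)), so the posterior is Inverse-Gamma(α + n/2, β + SS/2) = Inverse-Gamma(6.1, 30.245).
The mode of Inverse-Gamma(a, b) is b/(a+1) = 30.245/7.1 ≈ 4.260.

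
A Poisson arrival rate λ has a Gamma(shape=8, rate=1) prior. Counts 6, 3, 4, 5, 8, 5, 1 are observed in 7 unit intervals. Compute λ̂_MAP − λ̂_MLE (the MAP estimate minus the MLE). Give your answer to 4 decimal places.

Σxᵢ = 32. Posterior is Gamma(40, 8); MAP = (40−1)/8 = 39/8 ≈ 4.87500.
MLE = x̄ = 32/7 ≈ 4.57143.
Difference = 39/8 − 32/7 = 17/56 ≈ 0.3036.

MAP − MLE = 0.3036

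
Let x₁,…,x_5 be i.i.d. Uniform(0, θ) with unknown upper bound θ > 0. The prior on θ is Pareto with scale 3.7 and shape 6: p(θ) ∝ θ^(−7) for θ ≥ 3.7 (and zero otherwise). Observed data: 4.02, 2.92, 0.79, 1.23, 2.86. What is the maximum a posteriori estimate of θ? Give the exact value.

The Uniform(0, θ) likelihood is θ^(−n) for θ ≥ max(xᵢ), zero otherwise. Here max(xᵢ) = 4.02.
Posterior ∝ θ^(−7) · θ^(−5) = θ^(−12) on θ ≥ max(3.7, 4.02) = 4.02.
This density is strictly decreasing in θ, so the posterior mode lies at the lower boundary of the support.

θ̂_MAP = 4.02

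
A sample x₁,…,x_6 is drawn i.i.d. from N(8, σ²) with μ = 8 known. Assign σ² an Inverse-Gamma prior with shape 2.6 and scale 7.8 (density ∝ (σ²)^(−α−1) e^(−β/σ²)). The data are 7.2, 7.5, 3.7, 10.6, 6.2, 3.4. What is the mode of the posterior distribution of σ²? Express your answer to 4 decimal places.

σ̂²_MAP = 5.0106

Sum of squared deviations about the known mean: SS = (7.2−8)² + (7.5−8)² + (3.7−8)² + (10.6−8)² + (6.2−8)² + (3.4−8)² = 50.54.
The Normal likelihood contributes (σ²)^(−n/2) exp(−SS/(2σ²)), so the posterior is Inverse-Gamma(α + n/2, β + SS/2) = Inverse-Gamma(5.6, 33.07).
The mode of Inverse-Gamma(a, b) is b/(a+1) = 33.07/6.6 ≈ 5.0106.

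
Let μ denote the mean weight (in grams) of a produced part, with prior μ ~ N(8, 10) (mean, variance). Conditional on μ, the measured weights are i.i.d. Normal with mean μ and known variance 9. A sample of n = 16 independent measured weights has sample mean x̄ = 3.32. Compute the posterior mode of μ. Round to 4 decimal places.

n = 16, x̄ = 3.32.
For a Normal prior and Normal likelihood with known variance, the posterior is Normal; its mode equals its mean, the precision-weighted average.
Prior precision 1/σ₀² = 1/10 = 0.1; data precision n/σ² = 16/9.
μ̂ = (0.1·8 + (16/9)·3.32) / (0.1 + 16/9) = (1508/225)/(169/90) = 232/65 ≈ 3.5692.

μ̂_MAP = 3.5692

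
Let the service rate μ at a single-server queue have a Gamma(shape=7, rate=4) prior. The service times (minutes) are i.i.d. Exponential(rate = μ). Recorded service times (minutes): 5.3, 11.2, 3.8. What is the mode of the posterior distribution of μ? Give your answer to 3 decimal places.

μ̂_MAP = 0.370

The Exponential(rate=μ) likelihood is ∝ μ^n e^(−μΣtᵢ). Here n = 3 and Σtᵢ = 5.3 + 11.2 + 3.8 = 20.3.
Posterior ∝ μ^6e^(−4μ) · μ^3e^(−20.3μ) = μ^9e^(−24.3μ), i.e. Gamma(10, 24.3).
Mode = (a−1)/b = 9/24.3 ≈ 0.370.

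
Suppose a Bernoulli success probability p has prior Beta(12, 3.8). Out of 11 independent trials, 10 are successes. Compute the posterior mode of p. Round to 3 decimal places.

Prior: Beta(12, 3.8).
Data: 10 successes in 11 trials. The binomial likelihood contributes p^10(1−p)^1, so the posterior is Beta(12+10, 3.8+1) = Beta(22, 4.8).
For Beta(a, b) with a, b > 1 the mode is (a−1)/(a+b−2) = 21/24.8 ≈ 0.847.

p̂_MAP = 0.847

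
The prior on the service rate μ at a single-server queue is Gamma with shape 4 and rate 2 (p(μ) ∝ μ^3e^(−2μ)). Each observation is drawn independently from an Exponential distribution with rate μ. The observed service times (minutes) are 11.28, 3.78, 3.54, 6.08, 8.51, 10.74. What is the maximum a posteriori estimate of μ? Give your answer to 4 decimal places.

μ̂_MAP = 0.1960

The Exponential(rate=μ) likelihood is ∝ μ^n e^(−μΣtᵢ). Here n = 6 and Σtᵢ = 11.28 + 3.78 + 3.54 + 6.08 + 8.51 + 10.74 = 43.93.
Posterior ∝ μ^3e^(−2μ) · μ^6e^(−43.93μ) = μ^9e^(−45.93μ), i.e. Gamma(10, 45.93).
Mode = (a−1)/b = 9/45.93 ≈ 0.1960.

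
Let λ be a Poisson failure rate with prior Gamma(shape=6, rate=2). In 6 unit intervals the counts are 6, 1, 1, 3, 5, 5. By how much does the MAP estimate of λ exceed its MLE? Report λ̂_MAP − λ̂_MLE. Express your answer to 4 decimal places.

Σxᵢ = 21. Posterior is Gamma(27, 8); MAP = (27−1)/8 = 26/8 ≈ 3.25000.
MLE = x̄ = 21/6 ≈ 3.50000.
Difference = 26/8 − 21/6 = -1/4 ≈ -0.2500.

MAP − MLE = -0.2500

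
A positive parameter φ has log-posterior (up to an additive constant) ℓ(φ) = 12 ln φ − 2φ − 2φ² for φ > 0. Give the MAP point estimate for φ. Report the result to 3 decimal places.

φ̂_MAP = 1.500

ℓ'(φ) = 12/φ − 2 − 4φ. Setting this to zero and multiplying by φ: 4φ² + 2φ − 12 = 0.
φ = (−2 + √(2² + 4·4·12)) / (2·4) = (−2 + √196) / 8 = (−2 + 14)/8 = 3/2.
ℓ''(φ) = −12/φ² − 4 < 0, confirming a maximum.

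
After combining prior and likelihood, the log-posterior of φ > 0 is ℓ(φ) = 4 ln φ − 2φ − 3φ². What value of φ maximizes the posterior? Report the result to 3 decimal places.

φ̂_MAP = 0.667

ℓ'(φ) = 4/φ − 2 − 6φ. Setting this to zero and multiplying by φ: 6φ² + 2φ − 4 = 0.
φ = (−2 + √(2² + 4·6·4)) / (2·6) = (−2 + √100) / 12 = (−2 + 10)/12 = 2/3.
ℓ''(φ) = −4/φ² − 6 < 0, confirming a maximum.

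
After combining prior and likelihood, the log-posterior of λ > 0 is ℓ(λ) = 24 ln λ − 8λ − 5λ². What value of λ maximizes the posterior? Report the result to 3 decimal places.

ℓ'(λ) = 24/λ − 8 − 10λ. Setting this to zero and multiplying by λ: 10λ² + 8λ − 24 = 0.
λ = (−8 + √(8² + 4·10·24)) / (2·10) = (−8 + √1024) / 20 = (−8 + 32)/20 = 6/5.
ℓ''(λ) = −24/λ² − 10 < 0, confirming a maximum.

λ̂_MAP = 1.200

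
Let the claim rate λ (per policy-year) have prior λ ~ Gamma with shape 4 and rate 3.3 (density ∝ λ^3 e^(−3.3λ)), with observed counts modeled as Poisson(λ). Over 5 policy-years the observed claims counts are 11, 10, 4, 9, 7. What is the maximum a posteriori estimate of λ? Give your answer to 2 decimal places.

Σxᵢ = 11+10+4+9+7 = 41, with n = 5.
Posterior ∝ λ^3e^(−3.3λ) · λ^41e^(−5λ) = λ^44e^(−8.3λ), i.e. Gamma(shape=45, rate=8.3).
The mode of a Gamma(a, b) with a ≥ 1 (shape–rate) is (a−1)/b = 44/8.3 ≈ 5.30.

λ̂_MAP = 5.30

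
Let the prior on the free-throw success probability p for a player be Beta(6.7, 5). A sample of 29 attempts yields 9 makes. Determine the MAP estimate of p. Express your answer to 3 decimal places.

Prior: Beta(6.7, 5).
Data: 9 successes in 29 trials. The binomial likelihood contributes p^9(1−p)^20, so the posterior is Beta(6.7+9, 5+20) = Beta(15.7, 25).
For Beta(a, b) with a, b > 1 the mode is (a−1)/(a+b−2) = 14.7/38.7 ≈ 0.380.

p̂_MAP = 0.380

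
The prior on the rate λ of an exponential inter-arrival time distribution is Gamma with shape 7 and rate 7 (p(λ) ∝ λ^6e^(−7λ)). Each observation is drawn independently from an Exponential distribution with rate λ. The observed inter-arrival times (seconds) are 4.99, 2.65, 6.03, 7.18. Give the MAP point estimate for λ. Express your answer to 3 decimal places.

λ̂_MAP = 0.359

The Exponential(rate=λ) likelihood is ∝ λ^n e^(−λΣtᵢ). Here n = 4 and Σtᵢ = 4.99 + 2.65 + 6.03 + 7.18 = 20.85.
Posterior ∝ λ^6e^(−7λ) · λ^4e^(−20.85λ) = λ^10e^(−27.85λ), i.e. Gamma(11, 27.85).
Mode = (a−1)/b = 10/27.85 ≈ 0.359.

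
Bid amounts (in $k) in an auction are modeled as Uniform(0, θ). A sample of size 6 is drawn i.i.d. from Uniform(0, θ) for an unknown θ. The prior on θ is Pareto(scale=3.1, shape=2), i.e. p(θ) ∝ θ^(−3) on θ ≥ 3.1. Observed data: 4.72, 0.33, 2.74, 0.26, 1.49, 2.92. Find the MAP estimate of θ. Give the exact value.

The Uniform(0, θ) likelihood is θ^(−n) for θ ≥ max(xᵢ), zero otherwise. Here max(xᵢ) = 4.72.
Posterior ∝ θ^(−3) · θ^(−6) = θ^(−9) on θ ≥ max(3.1, 4.72) = 4.72.
This density is strictly decreasing in θ, so the posterior mode lies at the lower boundary of the support.

θ̂_MAP = 4.72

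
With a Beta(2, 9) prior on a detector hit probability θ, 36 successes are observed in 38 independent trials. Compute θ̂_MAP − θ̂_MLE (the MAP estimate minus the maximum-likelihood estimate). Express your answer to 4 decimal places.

MAP − MLE = -0.1601

Posterior is Beta(38, 11); MAP = (38−1)/(49−2) = 37/47 ≈ 0.78723.
MLE ignores the prior: θ̂_MLE = k/n = 36/38 ≈ 0.94737.
Difference = 37/47 − 36/38 = -143/893 ≈ -0.1601.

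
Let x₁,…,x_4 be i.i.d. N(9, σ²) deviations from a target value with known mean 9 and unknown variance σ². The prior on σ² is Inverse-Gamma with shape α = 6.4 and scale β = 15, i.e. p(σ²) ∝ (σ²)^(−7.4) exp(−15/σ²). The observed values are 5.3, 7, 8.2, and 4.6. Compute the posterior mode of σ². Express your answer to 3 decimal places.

Sum of squared deviations about the known mean: SS = (5.3−9)² + (7−9)² + (8.2−9)² + (4.6−9)² = 37.69.
The Normal likelihood contributes (σ²)^(−n/2) exp(−SS/(2σ²)), so the posterior is Inverse-Gamma(α + n/2, β + SS/2) = Inverse-Gamma(8.4, 33.845).
The mode of Inverse-Gamma(a, b) is b/(a+1) = 33.845/9.4 ≈ 3.601.

σ̂²_MAP = 3.601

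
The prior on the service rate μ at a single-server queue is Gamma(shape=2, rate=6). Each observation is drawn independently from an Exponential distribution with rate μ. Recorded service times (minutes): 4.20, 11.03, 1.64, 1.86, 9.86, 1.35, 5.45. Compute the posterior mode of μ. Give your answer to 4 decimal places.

The Exponential(rate=μ) likelihood is ∝ μ^n e^(−μΣtᵢ). Here n = 7 and Σtᵢ = 4.20 + 11.03 + 1.64 + 1.86 + 9.86 + 1.35 + 5.45 = 35.39.
Posterior ∝ μe^(−6μ) · μ^7e^(−35.39μ) = μ^8e^(−41.39μ), i.e. Gamma(9, 41.39).
Mode = (a−1)/b = 8/41.39 ≈ 0.1933.

μ̂_MAP = 0.1933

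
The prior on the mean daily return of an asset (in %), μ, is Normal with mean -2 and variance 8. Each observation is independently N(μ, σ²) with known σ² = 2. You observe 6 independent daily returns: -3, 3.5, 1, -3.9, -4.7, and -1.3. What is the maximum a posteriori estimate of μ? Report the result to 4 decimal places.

μ̂_MAP = -1.4240

n = 6; x̄ = ((-3) + 3.5 + 1 + (-3.9) + (-4.7) + (-1.3))/6 = -8.4/6 = -1.4.
For a Normal prior and Normal likelihood with known variance, the posterior is Normal; its mode equals its mean, the precision-weighted average.
Prior precision 1/σ₀² = 1/8 = 0.125; data precision n/σ² = 6/2 = 3.
μ̂ = (0.125·(-2) + 3·(-1.4)) / (0.125 + 3) = (-4.45)/3.125 = -1.4240.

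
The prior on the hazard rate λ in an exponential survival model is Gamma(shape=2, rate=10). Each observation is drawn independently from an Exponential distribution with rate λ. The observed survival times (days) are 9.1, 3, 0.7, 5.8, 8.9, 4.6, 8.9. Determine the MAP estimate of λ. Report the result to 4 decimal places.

λ̂_MAP = 0.1569

The Exponential(rate=λ) likelihood is ∝ λ^n e^(−λΣtᵢ). Here n = 7 and Σtᵢ = 9.1 + 3 + 0.7 + 5.8 + 8.9 + 4.6 + 8.9 = 41.
Posterior ∝ λe^(−10λ) · λ^7e^(−41λ) = λ^8e^(−51λ), i.e. Gamma(9, 51).
Mode = (a−1)/b = 8/51 ≈ 0.1569.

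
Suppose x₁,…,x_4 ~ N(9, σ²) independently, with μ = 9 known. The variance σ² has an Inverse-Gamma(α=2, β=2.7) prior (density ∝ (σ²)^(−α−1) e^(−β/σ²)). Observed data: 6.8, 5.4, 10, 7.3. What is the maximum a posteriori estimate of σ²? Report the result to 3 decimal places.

σ̂²_MAP = 2.709

Sum of squared deviations about the known mean: SS = (6.8−9)² + (5.4−9)² + (10−9)² + (7.3−9)² = 21.69.
The Normal likelihood contributes (σ²)^(−n/2) exp(−SS/(2σ²)), so the posterior is Inverse-Gamma(α + n/2, β + SS/2) = Inverse-Gamma(4, 13.545).
The mode of Inverse-Gamma(a, b) is b/(a+1) = 13.545/5 ≈ 2.709.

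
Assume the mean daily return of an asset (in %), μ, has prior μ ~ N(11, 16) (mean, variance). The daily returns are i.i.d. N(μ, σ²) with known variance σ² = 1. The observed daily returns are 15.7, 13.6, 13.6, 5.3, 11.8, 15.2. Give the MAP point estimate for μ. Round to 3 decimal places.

n = 6; x̄ = (15.7 + 13.6 + 13.6 + 5.3 + 11.8 + 15.2)/6 = 75.2/6 = 188/15 ≈ 12.5333.
For a Normal prior and Normal likelihood with known variance, the posterior is Normal; its mode equals its mean, the precision-weighted average.
Prior precision 1/σ₀² = 1/16 = 0.0625; data precision n/σ² = 6/1 = 6.
μ̂ = (0.0625·11 + 6·(188/15)) / (0.0625 + 6) = 75.8875/6.0625 = 6071/485 ≈ 12.518.

μ̂_MAP = 12.518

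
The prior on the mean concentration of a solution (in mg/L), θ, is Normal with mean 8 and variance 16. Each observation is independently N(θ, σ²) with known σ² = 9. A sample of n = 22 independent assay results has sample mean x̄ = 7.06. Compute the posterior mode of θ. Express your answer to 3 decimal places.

n = 22, x̄ = 7.06.
For a Normal prior and Normal likelihood with known variance, the posterior is Normal; its mode equals its mean, the precision-weighted average.
Prior precision 1/σ₀² = 1/16 = 0.0625; data precision n/σ² = 22/9.
θ̂ = (0.0625·8 + (22/9)·7.06) / (0.0625 + 22/9) = (7991/450)/(361/144) = 63928/9025 ≈ 7.083.

θ̂_MAP = 7.083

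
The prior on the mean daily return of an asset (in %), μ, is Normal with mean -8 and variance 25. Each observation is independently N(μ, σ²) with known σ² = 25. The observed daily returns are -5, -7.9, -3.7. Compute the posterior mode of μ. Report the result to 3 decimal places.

μ̂_MAP = -6.150

n = 3; x̄ = ((-5) + (-7.9) + (-3.7))/3 = -16.6/3 = -83/15 ≈ -5.5333.
For a Normal prior and Normal likelihood with known variance, the posterior is Normal; its mode equals its mean, the precision-weighted average.
Prior precision 1/σ₀² = 1/25 = 0.04; data precision n/σ² = 3/25 = 0.12.
μ̂ = (0.04·(-8) + 0.12·(-83/15)) / (0.04 + 0.12) = (-0.984)/0.16 = -6.150.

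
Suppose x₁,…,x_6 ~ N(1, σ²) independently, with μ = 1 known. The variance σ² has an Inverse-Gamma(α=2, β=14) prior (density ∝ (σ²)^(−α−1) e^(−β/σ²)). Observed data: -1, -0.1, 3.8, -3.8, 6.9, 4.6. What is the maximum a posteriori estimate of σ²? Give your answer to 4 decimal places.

σ̂²_MAP = 9.3217

Sum of squared deviations about the known mean: SS = (-1−1)² + (-0.1−1)² + (3.8−1)² + (-3.8−1)² + (6.9−1)² + (4.6−1)² = 83.86.
The Normal likelihood contributes (σ²)^(−n/2) exp(−SS/(2σ²)), so the posterior is Inverse-Gamma(α + n/2, β + SS/2) = Inverse-Gamma(5, 55.93).
The mode of Inverse-Gamma(a, b) is b/(a+1) = 55.93/6 ≈ 9.3217.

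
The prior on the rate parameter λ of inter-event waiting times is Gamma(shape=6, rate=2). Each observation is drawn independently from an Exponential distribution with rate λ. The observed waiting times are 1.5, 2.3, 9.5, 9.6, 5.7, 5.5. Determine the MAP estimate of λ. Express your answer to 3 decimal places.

λ̂_MAP = 0.305

The Exponential(rate=λ) likelihood is ∝ λ^n e^(−λΣtᵢ). Here n = 6 and Σtᵢ = 1.5 + 2.3 + 9.5 + 9.6 + 5.7 + 5.5 = 34.1.
Posterior ∝ λ^5e^(−2λ) · λ^6e^(−34.1λ) = λ^11e^(−36.1λ), i.e. Gamma(12, 36.1).
Mode = (a−1)/b = 11/36.1 ≈ 0.305.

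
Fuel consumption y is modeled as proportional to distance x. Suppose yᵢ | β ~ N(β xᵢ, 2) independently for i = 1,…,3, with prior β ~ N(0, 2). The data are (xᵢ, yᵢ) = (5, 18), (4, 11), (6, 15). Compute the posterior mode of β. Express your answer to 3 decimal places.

log p(β | y) = −Σ(yᵢ − βxᵢ)²/(2·2) − β²/(2·2) + const.
Setting the derivative to zero: Σxᵢ(yᵢ − βxᵢ)/2 − β/2 = 0, so β = Σxᵢyᵢ / (Σxᵢ² + σ²/τ²).
Σxᵢyᵢ = 5·18 + 4·11 + 6·15 = 224; Σxᵢ² = 77; σ²/τ² = 1.
β̂_MAP = 224 / (77 + 1) = 224/78 ≈ 2.872.

β̂_MAP = 2.872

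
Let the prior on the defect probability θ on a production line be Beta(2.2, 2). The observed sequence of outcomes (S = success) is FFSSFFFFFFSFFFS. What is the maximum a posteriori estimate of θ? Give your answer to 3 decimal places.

θ̂_MAP = 0.302

Prior: Beta(2.2, 2).
Data: 4 successes in 15 trials (from the sequence). The binomial likelihood contributes θ^4(1−θ)^11, so the posterior is Beta(2.2+4, 2+11) = Beta(6.2, 13).
For Beta(a, b) with a, b > 1 the mode is (a−1)/(a+b−2) = 5.2/17.2 ≈ 0.302.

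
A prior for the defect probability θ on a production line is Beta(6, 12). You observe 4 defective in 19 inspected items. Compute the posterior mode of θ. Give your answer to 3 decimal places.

θ̂_MAP = 0.257

Prior: Beta(6, 12).
Data: 4 successes in 19 trials. The binomial likelihood contributes θ^4(1−θ)^15, so the posterior is Beta(6+4, 12+15) = Beta(10, 27).
For Beta(a, b) with a, b > 1 the mode is (a−1)/(a+b−2) = 9/35 ≈ 0.257.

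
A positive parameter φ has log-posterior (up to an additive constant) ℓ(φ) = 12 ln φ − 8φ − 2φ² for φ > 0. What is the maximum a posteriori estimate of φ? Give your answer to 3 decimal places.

φ̂_MAP = 1.000

ℓ'(φ) = 12/φ − 8 − 4φ. Setting this to zero and multiplying by φ: 4φ² + 8φ − 12 = 0.
φ = (−8 + √(8² + 4·4·12)) / (2·4) = (−8 + √256) / 8 = (−8 + 16)/8 = 1.
ℓ''(φ) = −12/φ² − 4 < 0, confirming a maximum.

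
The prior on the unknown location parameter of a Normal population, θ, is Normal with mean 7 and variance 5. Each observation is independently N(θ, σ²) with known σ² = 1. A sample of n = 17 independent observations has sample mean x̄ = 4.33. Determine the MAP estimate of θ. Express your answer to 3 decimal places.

n = 17, x̄ = 4.33.
For a Normal prior and Normal likelihood with known variance, the posterior is Normal; its mode equals its mean, the precision-weighted average.
Prior precision 1/σ₀² = 1/5 = 0.2; data precision n/σ² = 17/1 = 17.
θ̂ = (0.2·7 + 17·4.33) / (0.2 + 17) = 75.01/17.2 = 7501/1720 ≈ 4.361.

θ̂_MAP = 4.361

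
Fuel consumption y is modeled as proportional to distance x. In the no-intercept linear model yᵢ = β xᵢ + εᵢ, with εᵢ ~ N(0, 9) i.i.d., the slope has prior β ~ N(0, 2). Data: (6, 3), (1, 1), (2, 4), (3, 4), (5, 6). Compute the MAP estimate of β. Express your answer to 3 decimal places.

log p(β | y) = −Σ(yᵢ − βxᵢ)²/(2·9) − β²/(2·2) + const.
Setting the derivative to zero: Σxᵢ(yᵢ − βxᵢ)/9 − β/2 = 0, so β = Σxᵢyᵢ / (Σxᵢ² + σ²/τ²).
Σxᵢyᵢ = 6·3 + 1·1 + 2·4 + 3·4 + 5·6 = 69; Σxᵢ² = 75; σ²/τ² = 4.5.
β̂_MAP = 69 / (75 + 4.5) = 69/79.5 ≈ 0.868.

β̂_MAP = 0.868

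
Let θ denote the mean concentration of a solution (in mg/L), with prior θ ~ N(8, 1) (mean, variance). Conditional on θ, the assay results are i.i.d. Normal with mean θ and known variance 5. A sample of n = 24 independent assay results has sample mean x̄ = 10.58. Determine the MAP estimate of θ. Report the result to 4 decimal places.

n = 24, x̄ = 10.58.
For a Normal prior and Normal likelihood with known variance, the posterior is Normal; its mode equals its mean, the precision-weighted average.
Prior precision 1/σ₀² = 1/1 = 1; data precision n/σ² = 24/5 = 4.8.
θ̂ = (1·8 + 4.8·10.58) / (1 + 4.8) = 58.784/5.8 = 7348/725 ≈ 10.1352.

θ̂_MAP = 10.1352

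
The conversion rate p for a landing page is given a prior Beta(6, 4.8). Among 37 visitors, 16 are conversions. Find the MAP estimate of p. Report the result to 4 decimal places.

p̂_MAP = 0.4585

Prior: Beta(6, 4.8).
Data: 16 successes in 37 trials. The binomial likelihood contributes p^16(1−p)^21, so the posterior is Beta(6+16, 4.8+21) = Beta(22, 25.8).
For Beta(a, b) with a, b > 1 the mode is (a−1)/(a+b−2) = 21/45.8 ≈ 0.4585.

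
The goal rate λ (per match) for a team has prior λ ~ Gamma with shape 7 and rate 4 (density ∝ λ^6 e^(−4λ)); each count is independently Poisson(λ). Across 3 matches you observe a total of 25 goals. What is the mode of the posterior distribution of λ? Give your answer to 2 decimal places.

λ̂_MAP = 4.43

Σxᵢ = 25, n = 3.
Posterior ∝ λ^6e^(−4λ) · λ^25e^(−3λ) = λ^31e^(−7λ), i.e. Gamma(shape=32, rate=7).
The mode of a Gamma(a, b) with a ≥ 1 (shape–rate) is (a−1)/b = 31/7 ≈ 4.43.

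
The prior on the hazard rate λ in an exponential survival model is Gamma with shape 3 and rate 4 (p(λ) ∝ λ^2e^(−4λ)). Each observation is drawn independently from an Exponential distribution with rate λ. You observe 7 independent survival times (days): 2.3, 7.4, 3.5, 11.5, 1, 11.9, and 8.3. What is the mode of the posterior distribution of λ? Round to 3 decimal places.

The Exponential(rate=λ) likelihood is ∝ λ^n e^(−λΣtᵢ). Here n = 7 and Σtᵢ = 2.3 + 7.4 + 3.5 + 11.5 + 1 + 11.9 + 8.3 = 45.9.
Posterior ∝ λ^2e^(−4λ) · λ^7e^(−45.9λ) = λ^9e^(−49.9λ), i.e. Gamma(10, 49.9).
Mode = (a−1)/b = 9/49.9 ≈ 0.180.

λ̂_MAP = 0.180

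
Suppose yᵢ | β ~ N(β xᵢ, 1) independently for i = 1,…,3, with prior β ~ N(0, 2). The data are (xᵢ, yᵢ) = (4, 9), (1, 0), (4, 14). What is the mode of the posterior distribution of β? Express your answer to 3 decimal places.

log p(β | y) = −Σ(yᵢ − βxᵢ)²/(2·1) − β²/(2·2) + const.
Setting the derivative to zero: Σxᵢ(yᵢ − βxᵢ)/1 − β/2 = 0, so β = Σxᵢyᵢ / (Σxᵢ² + σ²/τ²).
Σxᵢyᵢ = 4·9 + 1·0 + 4·14 = 92; Σxᵢ² = 33; σ²/τ² = 0.5.
β̂_MAP = 92 / (33 + 0.5) = 92/33.5 ≈ 2.746.

β̂_MAP = 2.746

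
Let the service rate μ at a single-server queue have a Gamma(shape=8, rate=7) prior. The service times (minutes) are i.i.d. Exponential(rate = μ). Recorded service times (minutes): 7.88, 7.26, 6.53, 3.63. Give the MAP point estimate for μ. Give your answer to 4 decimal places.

The Exponential(rate=μ) likelihood is ∝ μ^n e^(−μΣtᵢ). Here n = 4 and Σtᵢ = 7.88 + 7.26 + 6.53 + 3.63 = 25.30.
Posterior ∝ μ^7e^(−7μ) · μ^4e^(−25.30μ) = μ^11e^(−32.30μ), i.e. Gamma(12, 32.30).
Mode = (a−1)/b = 11/32.30 ≈ 0.3406.

μ̂_MAP = 0.3406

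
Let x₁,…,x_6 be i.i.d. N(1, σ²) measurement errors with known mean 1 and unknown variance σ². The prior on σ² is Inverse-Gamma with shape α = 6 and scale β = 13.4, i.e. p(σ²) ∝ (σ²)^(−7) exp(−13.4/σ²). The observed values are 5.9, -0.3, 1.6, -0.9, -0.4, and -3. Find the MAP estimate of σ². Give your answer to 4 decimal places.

σ̂²_MAP = 3.7215

Sum of squared deviations about the known mean: SS = (5.9−1)² + (-0.3−1)² + (1.6−1)² + (-0.9−1)² + (-0.4−1)² + (-3−1)² = 47.63.
The Normal likelihood contributes (σ²)^(−n/2) exp(−SS/(2σ²)), so the posterior is Inverse-Gamma(α + n/2, β + SS/2) = Inverse-Gamma(9, 37.215).
The mode of Inverse-Gamma(a, b) is b/(a+1) = 37.215/10 ≈ 3.7215.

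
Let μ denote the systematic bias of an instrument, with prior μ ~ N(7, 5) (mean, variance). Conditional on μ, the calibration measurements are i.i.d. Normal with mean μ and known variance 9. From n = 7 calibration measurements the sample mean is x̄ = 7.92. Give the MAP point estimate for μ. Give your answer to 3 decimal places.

μ̂_MAP = 7.732

n = 7, x̄ = 7.92.
For a Normal prior and Normal likelihood with known variance, the posterior is Normal; its mode equals its mean, the precision-weighted average.
Prior precision 1/σ₀² = 1/5 = 0.2; data precision n/σ² = 7/9.
μ̂ = (0.2·7 + (7/9)·7.92) / (0.2 + 7/9) = 7.56/(44/45) = 1701/220 ≈ 7.732.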